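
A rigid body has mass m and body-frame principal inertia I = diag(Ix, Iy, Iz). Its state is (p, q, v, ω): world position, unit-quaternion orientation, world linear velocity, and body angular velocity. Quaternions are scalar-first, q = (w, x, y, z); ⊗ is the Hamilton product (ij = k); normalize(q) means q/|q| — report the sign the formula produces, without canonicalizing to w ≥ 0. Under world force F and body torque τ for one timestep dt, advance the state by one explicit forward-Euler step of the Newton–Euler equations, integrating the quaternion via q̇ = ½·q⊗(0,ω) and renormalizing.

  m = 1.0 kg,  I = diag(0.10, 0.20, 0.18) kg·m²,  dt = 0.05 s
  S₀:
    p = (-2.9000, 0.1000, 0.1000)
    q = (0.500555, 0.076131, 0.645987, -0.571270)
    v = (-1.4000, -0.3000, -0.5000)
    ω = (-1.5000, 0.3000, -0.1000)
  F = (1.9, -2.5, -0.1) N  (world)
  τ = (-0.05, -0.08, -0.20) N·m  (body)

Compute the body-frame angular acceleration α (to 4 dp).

α = (-0.5060, -0.3400, -0.8611)

ω×(Iω) gyroscopic = (0.0006, -0.0120, -0.0450)
(τ − ω×Iω)/I = (-0.5060, -0.3400, -0.8611)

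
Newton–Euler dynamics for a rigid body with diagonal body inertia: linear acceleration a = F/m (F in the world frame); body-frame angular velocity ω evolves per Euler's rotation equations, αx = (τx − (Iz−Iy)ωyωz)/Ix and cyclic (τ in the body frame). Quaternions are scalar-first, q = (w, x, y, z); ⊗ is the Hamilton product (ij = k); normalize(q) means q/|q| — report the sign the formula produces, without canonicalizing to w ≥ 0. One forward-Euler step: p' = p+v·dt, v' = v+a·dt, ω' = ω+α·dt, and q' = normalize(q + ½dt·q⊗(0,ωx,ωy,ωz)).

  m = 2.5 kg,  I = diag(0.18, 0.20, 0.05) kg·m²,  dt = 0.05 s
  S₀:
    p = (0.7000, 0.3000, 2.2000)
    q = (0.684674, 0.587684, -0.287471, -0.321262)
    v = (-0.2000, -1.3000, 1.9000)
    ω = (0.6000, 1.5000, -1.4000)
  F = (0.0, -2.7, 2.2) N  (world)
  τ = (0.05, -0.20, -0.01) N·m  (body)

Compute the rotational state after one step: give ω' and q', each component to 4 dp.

ω' = (0.5264, 1.4773, -1.4280)
q' = (0.6744, 0.6192, -0.2457, -0.3184)

(τ − ω×Iω)/I = (-1.4722, -0.4540, -0.5600)
ω' = ω + α·dt = (0.5264, 1.4773, -1.4280)
q⊗(0,ω) = (-0.3711707, 1.2951568, 1.6570114, 0.0954650)
updated quaternion q' = (0.6744, 0.6192, -0.2457, -0.3184)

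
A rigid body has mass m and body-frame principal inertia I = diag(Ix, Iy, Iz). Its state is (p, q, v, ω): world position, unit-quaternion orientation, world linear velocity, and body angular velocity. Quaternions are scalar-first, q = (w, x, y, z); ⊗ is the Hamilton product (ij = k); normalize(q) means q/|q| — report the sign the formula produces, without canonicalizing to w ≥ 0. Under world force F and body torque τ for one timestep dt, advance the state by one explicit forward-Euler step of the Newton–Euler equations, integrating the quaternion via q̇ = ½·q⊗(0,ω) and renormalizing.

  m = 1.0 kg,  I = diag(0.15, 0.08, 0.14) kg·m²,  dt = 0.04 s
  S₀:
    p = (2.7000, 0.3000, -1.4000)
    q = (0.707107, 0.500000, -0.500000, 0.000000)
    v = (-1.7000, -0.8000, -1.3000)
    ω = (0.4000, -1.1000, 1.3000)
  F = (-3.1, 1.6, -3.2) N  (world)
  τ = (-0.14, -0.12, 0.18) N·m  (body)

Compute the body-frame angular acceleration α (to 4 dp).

α = (-0.3613, -1.5650, 1.0657)

gyro term ω×Iω = (-0.0858, 0.0052, 0.0308)
α = I⁻¹(τ − ω×Iω) = (-0.3613, -1.5650, 1.0657)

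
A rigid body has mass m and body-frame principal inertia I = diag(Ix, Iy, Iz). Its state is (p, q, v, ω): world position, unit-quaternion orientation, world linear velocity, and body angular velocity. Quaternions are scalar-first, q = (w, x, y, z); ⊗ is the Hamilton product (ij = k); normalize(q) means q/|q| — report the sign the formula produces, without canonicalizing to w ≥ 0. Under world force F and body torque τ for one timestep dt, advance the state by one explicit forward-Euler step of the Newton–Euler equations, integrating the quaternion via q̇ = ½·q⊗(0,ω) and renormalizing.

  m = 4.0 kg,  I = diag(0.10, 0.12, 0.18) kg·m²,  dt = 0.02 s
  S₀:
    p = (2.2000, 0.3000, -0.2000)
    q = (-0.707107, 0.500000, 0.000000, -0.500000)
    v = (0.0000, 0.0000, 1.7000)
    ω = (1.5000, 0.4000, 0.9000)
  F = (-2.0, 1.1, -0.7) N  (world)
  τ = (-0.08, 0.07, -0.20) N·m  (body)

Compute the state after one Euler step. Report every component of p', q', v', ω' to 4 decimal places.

p' = p + v·dt = (2.2000, 0.3000, -0.1660)
v' = v + a·dt = (-0.0100, 0.0055, 1.6965)
angular accel α = (-1.0160, 1.4833, -1.1778)
ω + α·dt = (1.4797, 0.4297, 0.8764)
q⊗(0,ω) = (-0.3000000, -0.8606605, -1.4828428, -0.4363963)
updated quaternion q' = (-0.7100, 0.4913, -0.0148, -0.5043)

p' = (2.2000, 0.3000, -0.1660)
q' = (-0.7100, 0.4913, -0.0148, -0.5043)
v' = (-0.0100, 0.0055, 1.6965)
ω' = (1.4797, 0.4297, 0.8764)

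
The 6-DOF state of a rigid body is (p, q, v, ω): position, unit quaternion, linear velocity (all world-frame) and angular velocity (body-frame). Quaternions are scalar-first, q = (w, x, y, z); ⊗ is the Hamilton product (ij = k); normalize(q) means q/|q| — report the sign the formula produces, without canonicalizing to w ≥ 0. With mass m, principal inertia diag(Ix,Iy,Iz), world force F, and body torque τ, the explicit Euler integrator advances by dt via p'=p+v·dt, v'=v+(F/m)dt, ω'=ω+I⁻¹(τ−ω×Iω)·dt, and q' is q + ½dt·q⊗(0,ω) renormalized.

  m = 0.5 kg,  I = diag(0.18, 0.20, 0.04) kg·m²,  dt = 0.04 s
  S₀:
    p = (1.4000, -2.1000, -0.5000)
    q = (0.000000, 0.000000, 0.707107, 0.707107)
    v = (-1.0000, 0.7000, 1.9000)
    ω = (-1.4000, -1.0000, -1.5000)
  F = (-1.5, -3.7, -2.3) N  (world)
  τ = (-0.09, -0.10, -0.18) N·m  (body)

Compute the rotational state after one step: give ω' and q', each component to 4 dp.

(τ − ω×Iω)/I = (0.8333, -1.9700, -5.2000)
ω' = ω + α·dt = (-1.3667, -1.0788, -1.7080)
q⊗(0,ω) = (1.7677675, -0.3535535, -0.9899498, 0.9899498)
q + ½dt·q⊗(0,ω), renormalized = (0.0353, -0.0071, 0.6866, 0.7261)

ω' = (-1.3667, -1.0788, -1.7080)
q' = (0.0353, -0.0071, 0.6866, 0.7261)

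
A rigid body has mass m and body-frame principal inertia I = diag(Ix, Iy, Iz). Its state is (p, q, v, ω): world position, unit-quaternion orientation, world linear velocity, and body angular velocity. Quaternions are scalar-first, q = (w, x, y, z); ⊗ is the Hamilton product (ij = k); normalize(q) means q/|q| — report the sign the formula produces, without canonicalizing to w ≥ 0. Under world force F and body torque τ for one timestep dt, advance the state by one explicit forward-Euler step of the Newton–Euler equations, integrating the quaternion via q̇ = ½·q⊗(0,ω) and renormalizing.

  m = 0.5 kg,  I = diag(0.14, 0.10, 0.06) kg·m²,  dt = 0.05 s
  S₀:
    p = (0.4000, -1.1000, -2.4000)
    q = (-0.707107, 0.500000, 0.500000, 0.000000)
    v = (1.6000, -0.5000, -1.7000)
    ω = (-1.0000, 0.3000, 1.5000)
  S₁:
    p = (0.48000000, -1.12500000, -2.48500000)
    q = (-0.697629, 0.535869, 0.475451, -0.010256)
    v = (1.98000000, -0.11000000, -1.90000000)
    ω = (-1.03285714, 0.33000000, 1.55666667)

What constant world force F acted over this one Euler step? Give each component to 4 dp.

Δv = v₁−v₀ = (0.38000000, 0.39000000, -0.20000000)
m·(v₁−v₀)/dt = (3.8000, 3.9000, -2.0000)

F = (3.8000, 3.9000, -2.0000)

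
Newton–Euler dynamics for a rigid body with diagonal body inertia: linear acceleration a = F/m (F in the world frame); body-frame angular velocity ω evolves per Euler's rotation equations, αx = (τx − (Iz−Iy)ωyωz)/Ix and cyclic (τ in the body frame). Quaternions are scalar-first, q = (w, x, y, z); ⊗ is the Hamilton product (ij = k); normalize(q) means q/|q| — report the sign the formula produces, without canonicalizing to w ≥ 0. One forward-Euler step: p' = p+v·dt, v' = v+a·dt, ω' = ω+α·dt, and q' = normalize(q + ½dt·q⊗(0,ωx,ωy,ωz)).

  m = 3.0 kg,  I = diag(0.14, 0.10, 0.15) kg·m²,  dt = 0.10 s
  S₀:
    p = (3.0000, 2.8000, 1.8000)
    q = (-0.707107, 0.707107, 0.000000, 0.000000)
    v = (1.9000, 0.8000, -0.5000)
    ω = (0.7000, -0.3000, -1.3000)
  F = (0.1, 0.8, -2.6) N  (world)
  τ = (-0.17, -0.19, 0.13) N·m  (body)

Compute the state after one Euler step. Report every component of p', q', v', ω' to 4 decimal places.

p' = (3.1900, 2.8800, 1.7500)
q' = (-0.7298, 0.6804, 0.0564, 0.0353)
v' = (1.9033, 0.8267, -0.5867)
ω' = (0.5646, -0.4991, -1.2189)

p' = p + v·dt = (3.1900, 2.8800, 1.7500)
v + (F/m)dt = (1.9033, 0.8267, -0.5867)
gyro term ω×Iω = (0.0195, 0.0091, 0.0084)
α = I⁻¹(τ − ω×Iω) = (-1.3536, -1.9910, 0.8107)
new body rate ω' = (0.5646, -0.4991, -1.2189)
Hamilton product q⊗(0,ω) = (-0.4949749, -0.4949749, 1.1313712, 0.7071070)
q' = normalize(q + ½dt·q⊗(0,ω)) = (-0.7298, 0.6804, 0.0564, 0.0353)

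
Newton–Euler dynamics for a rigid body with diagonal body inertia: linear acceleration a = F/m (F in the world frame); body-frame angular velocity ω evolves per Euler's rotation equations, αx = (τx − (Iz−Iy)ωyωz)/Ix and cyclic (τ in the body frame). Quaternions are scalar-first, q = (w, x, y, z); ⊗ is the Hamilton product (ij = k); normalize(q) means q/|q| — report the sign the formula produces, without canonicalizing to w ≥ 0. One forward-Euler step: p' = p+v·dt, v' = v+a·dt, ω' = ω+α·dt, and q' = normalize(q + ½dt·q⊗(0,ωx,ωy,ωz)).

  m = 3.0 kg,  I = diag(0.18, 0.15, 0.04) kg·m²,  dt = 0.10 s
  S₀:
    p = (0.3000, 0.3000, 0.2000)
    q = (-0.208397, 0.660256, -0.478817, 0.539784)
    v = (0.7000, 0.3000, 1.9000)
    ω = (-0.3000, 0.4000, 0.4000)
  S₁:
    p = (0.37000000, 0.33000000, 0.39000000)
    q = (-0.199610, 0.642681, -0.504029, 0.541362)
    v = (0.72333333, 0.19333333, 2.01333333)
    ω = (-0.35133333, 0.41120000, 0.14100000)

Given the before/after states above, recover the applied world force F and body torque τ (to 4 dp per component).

Δω = ω₁−ω₀ = (-0.05133333, 0.01120000, -0.25900000)
precession coupling = (-0.0176, -0.0168, 0.0036)
τ = I·(Δω/dt) + ω₀×(Iω₀) = (-0.1100, 0.0000, -0.1000)
v₁ − v₀ = (0.02333333, -0.10666667, 0.11333333)
F = m·Δv/dt = (0.7000, -3.2000, 3.4000)

F = (0.7000, -3.2000, 3.4000)
τ = (-0.1100, 0.0000, -0.1000)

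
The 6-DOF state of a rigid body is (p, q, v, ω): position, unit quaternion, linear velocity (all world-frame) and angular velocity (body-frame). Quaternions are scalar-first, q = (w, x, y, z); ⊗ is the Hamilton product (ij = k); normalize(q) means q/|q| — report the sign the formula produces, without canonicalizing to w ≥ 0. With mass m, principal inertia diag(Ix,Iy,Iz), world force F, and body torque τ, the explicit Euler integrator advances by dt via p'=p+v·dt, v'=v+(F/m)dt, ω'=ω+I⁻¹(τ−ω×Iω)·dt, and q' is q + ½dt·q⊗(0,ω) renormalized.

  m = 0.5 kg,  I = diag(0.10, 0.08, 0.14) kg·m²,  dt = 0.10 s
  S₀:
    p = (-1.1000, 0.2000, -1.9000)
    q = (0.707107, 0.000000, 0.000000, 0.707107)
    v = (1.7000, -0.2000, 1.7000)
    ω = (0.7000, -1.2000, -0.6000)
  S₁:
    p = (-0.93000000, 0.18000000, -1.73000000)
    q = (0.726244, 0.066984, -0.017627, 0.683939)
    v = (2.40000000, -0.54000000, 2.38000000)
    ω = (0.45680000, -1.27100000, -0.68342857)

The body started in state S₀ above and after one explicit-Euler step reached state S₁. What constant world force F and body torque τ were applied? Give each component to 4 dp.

F = (3.5000, -1.7000, 3.4000)
τ = (-0.2000, -0.0400, -0.1000)

v₁ − v₀ = (0.70000000, -0.34000000, 0.68000000)
m·(v₁−v₀)/dt = (3.5000, -1.7000, 3.4000)
ω₁ − ω₀ = (-0.24320000, -0.07100000, -0.08342857)
τ = I·(Δω/dt) + ω₀×(Iω₀) = (-0.2000, -0.0400, -0.1000)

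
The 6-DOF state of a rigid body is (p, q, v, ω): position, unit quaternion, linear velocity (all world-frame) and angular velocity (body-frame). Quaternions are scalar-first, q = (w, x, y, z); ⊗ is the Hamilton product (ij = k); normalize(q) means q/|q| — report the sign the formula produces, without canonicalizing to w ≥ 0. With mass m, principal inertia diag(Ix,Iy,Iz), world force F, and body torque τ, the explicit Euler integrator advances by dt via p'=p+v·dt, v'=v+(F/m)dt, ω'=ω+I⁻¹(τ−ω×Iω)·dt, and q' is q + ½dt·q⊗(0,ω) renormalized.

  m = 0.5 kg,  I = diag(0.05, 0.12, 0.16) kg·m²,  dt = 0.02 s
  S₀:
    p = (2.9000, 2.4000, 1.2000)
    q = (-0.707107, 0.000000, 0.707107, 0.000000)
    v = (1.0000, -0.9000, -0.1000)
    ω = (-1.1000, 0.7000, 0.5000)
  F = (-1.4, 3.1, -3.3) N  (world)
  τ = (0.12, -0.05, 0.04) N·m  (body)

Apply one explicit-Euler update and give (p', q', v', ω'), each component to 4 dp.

precession coupling ω×(Iω) = (0.0140, 0.0605, -0.0539)
(τ − ω×Iω)/I = (2.1200, -0.9208, 0.5869)
ω + α·dt = (-1.0576, 0.6816, 0.5117)
2q̇ = q⊗(0,ω) = (-0.4949749, 1.1313712, -0.4949749, 0.4242642)
updated quaternion q' = (-0.7120, 0.0113, 0.7021, 0.0042)
a = (-2.8000, 6.2000, -6.6000)
p + v·dt = (2.9200, 2.3820, 1.1980)
new velocity v' = (0.9440, -0.7760, -0.2320)

p' = (2.9200, 2.3820, 1.1980)
q' = (-0.7120, 0.0113, 0.7021, 0.0042)
v' = (0.9440, -0.7760, -0.2320)
ω' = (-1.0576, 0.6816, 0.5117)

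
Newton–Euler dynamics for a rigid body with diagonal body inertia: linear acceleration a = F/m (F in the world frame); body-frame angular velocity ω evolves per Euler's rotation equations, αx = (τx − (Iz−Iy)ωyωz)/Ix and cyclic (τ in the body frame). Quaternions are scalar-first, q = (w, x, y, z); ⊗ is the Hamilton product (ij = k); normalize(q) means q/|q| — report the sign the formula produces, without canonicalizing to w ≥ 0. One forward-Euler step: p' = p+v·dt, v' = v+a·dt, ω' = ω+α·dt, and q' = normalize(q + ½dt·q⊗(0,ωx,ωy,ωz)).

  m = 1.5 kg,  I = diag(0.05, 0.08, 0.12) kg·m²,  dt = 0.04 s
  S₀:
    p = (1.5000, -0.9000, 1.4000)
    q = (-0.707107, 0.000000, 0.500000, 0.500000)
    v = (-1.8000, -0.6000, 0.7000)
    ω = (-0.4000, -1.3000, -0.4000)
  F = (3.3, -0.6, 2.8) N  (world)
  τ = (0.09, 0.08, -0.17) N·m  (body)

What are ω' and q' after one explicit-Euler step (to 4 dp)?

gyro term ω×Iω = (0.0208, -0.0112, 0.0156)
angular accel α = (1.3840, 1.1400, -1.5467)
ω' = ω + α·dt = (-0.3446, -1.2544, -0.4619)
Hamilton product q⊗(0,ω) = (0.8500000, 0.7328428, 0.7192391, 0.4828428)
q + ½dt·q⊗(0,ω), renormalized = (-0.6898, 0.0147, 0.5142, 0.5095)

ω' = (-0.3446, -1.2544, -0.4619)
q' = (-0.6898, 0.0147, 0.5142, 0.5095)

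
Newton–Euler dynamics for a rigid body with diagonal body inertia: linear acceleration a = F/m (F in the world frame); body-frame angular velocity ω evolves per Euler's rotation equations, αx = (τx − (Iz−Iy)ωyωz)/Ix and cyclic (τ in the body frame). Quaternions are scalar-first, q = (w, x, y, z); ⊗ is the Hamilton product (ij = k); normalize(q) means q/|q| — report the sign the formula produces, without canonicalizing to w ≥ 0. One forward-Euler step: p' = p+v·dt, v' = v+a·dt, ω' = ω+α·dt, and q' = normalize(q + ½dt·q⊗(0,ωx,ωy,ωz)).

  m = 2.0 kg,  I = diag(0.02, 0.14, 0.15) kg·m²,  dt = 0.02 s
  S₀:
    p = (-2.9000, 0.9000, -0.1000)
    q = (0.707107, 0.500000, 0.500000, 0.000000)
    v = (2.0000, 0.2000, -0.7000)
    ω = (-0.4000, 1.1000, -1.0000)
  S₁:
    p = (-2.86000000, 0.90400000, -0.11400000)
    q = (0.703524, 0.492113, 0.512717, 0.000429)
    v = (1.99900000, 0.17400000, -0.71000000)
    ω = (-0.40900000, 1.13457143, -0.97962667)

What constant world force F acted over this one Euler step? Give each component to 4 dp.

F = (-0.1000, -2.6000, -1.0000)

v₁ − v₀ = (-0.00100000, -0.02600000, -0.01000000)
m·(v₁−v₀)/dt = (-0.1000, -2.6000, -1.0000)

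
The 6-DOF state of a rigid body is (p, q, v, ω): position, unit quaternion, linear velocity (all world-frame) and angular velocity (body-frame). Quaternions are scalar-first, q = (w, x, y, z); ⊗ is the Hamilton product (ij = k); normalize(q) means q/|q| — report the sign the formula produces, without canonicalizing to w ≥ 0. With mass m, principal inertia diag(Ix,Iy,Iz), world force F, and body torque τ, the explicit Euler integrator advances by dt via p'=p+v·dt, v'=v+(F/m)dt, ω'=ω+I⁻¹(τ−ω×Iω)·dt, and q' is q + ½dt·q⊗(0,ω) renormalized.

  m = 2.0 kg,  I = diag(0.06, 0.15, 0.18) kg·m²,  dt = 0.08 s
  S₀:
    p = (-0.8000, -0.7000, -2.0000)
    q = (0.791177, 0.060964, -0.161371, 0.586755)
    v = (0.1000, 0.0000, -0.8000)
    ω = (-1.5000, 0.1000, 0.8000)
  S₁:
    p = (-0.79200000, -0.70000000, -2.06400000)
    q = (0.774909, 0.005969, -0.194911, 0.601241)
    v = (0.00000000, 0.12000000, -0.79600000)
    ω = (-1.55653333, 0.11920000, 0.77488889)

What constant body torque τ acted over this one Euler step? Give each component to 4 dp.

τ = (-0.0400, 0.1800, -0.0700)

ω₁ − ω₀ = (-0.05653333, 0.01920000, -0.02511111)
τ = I·(Δω/dt) + ω₀×(Iω₀) = (-0.0400, 0.1800, -0.0700)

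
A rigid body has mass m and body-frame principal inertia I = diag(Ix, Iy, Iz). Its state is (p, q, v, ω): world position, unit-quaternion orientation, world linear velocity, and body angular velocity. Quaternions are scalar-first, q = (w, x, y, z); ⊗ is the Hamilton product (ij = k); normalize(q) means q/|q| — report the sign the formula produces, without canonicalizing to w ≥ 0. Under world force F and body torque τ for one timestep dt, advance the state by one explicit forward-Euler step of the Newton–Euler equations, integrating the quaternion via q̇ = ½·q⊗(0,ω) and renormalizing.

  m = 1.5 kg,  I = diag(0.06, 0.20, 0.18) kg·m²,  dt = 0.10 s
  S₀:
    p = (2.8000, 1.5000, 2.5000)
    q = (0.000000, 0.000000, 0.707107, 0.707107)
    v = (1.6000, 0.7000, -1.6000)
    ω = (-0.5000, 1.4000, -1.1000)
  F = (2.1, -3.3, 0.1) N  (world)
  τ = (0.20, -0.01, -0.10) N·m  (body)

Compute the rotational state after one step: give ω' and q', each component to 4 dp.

ω×(Iω) gyroscopic = (0.0308, -0.0660, -0.0980)
(τ − ω×Iω)/I = (2.8200, 0.2800, -0.0111)
new body rate ω' = (-0.2180, 1.4280, -1.1011)
2q̇ = q⊗(0,ω) = (-0.2121321, -1.7677675, -0.3535535, 0.3535535)
q' = normalize(q + ½dt·q⊗(0,ω)) = (-0.0106, -0.0880, 0.6865, 0.7217)

ω' = (-0.2180, 1.4280, -1.1011)
q' = (-0.0106, -0.0880, 0.6865, 0.7217)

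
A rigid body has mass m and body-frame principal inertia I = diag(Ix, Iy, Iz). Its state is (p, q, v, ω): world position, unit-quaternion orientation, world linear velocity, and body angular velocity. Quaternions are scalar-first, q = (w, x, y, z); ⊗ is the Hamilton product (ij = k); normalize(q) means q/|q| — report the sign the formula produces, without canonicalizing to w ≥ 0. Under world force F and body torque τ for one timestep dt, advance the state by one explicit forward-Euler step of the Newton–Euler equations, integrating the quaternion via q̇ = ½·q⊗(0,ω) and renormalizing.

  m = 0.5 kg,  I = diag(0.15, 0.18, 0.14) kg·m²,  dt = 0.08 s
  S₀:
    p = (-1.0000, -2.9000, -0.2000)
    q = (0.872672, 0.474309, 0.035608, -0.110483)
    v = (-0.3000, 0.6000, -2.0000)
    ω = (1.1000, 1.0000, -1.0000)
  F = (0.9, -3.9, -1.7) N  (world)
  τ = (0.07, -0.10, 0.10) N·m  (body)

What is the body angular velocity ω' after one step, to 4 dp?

ω' = (1.1160, 0.9604, -0.9617)

angular accel α = (0.2000, -0.4944, 0.4786)
new body rate ω' = (1.1160, 0.9604, -0.9617)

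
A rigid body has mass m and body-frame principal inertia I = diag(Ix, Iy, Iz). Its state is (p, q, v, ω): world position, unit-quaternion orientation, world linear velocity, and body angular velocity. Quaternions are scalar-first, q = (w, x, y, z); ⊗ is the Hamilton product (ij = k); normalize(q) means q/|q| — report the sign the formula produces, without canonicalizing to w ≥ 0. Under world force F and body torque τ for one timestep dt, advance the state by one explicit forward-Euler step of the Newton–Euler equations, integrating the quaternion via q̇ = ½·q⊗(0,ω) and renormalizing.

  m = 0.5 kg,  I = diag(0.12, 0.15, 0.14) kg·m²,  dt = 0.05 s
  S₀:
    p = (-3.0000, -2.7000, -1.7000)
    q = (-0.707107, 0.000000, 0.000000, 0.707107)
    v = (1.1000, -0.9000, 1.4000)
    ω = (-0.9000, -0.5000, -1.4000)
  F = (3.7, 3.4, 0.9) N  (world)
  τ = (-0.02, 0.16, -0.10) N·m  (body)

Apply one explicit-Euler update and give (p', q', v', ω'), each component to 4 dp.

p' = (-2.9450, -2.7450, -1.6300)
q' = (-0.6817, 0.0247, -0.0071, 0.7312)
v' = (1.4700, -0.5600, 1.4900)
ω' = (-0.9054, -0.4383, -1.4405)

p + v·dt = (-2.9450, -2.7450, -1.6300)
v + (F/m)dt = (1.4700, -0.5600, 1.4900)
precession coupling ω×(Iω) = (-0.0070, -0.0252, 0.0135)
(τ − ω×Iω)/I = (-0.1083, 1.2347, -0.8107)
ω + α·dt = (-0.9054, -0.4383, -1.4405)
2q̇ = q⊗(0,ω) = (0.9899498, 0.9899498, -0.2828428, 0.9899498)
q' = normalize(q + ½dt·q⊗(0,ω)) = (-0.6817, 0.0247, -0.0071, 0.7312)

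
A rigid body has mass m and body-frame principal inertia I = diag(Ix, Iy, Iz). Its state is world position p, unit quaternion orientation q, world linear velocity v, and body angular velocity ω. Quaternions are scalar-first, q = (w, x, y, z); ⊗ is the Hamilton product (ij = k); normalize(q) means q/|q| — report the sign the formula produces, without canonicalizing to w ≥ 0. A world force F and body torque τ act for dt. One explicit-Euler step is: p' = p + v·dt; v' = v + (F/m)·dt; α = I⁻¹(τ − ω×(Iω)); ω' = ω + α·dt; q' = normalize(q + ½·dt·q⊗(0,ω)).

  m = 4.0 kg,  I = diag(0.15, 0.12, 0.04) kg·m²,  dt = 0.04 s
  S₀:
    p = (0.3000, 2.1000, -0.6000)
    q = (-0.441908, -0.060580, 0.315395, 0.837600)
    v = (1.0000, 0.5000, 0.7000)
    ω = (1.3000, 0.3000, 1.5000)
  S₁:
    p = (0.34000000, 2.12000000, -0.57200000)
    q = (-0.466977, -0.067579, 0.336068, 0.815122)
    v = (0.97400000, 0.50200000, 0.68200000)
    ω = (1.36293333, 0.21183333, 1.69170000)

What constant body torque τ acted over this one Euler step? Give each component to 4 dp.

τ = (0.2000, -0.0500, 0.1800)

Δω = ω₁−ω₀ = (0.06293333, -0.08816667, 0.19170000)
τ = I·(Δω/dt) + ω₀×(Iω₀) = (0.2000, -0.0500, 0.1800)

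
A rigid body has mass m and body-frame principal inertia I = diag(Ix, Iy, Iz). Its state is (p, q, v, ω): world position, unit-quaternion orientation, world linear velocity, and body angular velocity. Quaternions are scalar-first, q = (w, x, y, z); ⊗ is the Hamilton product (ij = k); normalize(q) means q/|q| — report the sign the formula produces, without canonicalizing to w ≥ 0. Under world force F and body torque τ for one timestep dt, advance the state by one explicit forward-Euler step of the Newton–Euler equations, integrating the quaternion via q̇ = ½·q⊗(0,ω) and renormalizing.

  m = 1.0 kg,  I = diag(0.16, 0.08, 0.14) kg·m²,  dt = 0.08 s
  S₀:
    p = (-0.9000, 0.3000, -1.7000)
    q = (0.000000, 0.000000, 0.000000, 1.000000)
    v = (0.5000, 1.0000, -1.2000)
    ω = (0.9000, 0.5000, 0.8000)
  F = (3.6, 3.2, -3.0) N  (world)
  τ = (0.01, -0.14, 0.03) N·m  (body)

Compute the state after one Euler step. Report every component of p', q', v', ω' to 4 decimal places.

a = (3.6000, 3.2000, -3.0000)
new position p' = (-0.8600, 0.3800, -1.7960)
new velocity v' = (0.7880, 1.2560, -1.4400)
gyro term ω×Iω = (0.0240, 0.0144, -0.0360)
α = I⁻¹(τ − ω×Iω) = (-0.0875, -1.9300, 0.4714)
ω' = ω + α·dt = (0.8930, 0.3456, 0.8377)
2q̇ = q⊗(0,ω) = (-0.8000000, -0.5000000, 0.9000000, 0.0000000)
updated quaternion q' = (-0.0320, -0.0200, 0.0360, 0.9986)

p' = (-0.8600, 0.3800, -1.7960)
q' = (-0.0320, -0.0200, 0.0360, 0.9986)
v' = (0.7880, 1.2560, -1.4400)
ω' = (0.8930, 0.3456, 0.8377)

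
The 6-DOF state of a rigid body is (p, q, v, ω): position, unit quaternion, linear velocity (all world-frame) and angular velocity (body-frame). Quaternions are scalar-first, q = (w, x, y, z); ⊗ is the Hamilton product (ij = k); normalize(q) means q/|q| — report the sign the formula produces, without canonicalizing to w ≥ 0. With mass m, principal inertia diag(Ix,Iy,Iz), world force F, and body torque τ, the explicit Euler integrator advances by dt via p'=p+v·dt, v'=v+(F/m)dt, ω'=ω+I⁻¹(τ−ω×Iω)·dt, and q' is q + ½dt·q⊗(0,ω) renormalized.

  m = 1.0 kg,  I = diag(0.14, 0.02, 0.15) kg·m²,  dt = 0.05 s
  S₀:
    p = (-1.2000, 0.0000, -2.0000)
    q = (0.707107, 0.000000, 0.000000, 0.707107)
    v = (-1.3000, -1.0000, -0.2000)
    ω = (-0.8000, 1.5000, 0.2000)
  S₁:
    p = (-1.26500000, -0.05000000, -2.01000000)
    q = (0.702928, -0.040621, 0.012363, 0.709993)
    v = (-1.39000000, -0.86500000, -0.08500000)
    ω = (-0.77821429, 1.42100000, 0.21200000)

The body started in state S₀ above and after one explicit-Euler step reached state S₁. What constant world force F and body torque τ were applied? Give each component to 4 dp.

F = (-1.8000, 2.7000, 2.3000)
τ = (0.1000, -0.0300, 0.1800)

rate change Δω = (0.02178571, -0.07900000, 0.01200000)
I·α + gyro = (0.1000, -0.0300, 0.1800)
v₁ − v₀ = (-0.09000000, 0.13500000, 0.11500000)
applied force F = (-1.8000, 2.7000, 2.3000)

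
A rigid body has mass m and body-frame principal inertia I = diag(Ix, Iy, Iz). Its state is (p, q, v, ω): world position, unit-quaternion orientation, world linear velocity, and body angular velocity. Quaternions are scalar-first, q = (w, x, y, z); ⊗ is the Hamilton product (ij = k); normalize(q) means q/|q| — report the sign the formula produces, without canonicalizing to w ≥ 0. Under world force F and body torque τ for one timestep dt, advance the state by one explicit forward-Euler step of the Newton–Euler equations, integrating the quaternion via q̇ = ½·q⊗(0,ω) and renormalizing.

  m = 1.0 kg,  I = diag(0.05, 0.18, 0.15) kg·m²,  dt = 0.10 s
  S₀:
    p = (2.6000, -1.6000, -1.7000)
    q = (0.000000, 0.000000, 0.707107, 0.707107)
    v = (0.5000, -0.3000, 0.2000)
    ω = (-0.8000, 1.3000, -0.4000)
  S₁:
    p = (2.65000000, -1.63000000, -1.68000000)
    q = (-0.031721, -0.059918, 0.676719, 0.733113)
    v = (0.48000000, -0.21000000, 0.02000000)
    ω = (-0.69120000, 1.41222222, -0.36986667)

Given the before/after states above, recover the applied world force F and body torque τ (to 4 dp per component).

velocity change Δv = (-0.02000000, 0.09000000, -0.18000000)
applied force F = (-0.2000, 0.9000, -1.8000)
ω₁ − ω₀ = (0.10880000, 0.11222222, 0.03013333)
gyro term ω₀×Iω₀ = (0.0156, -0.0320, -0.1352)
τ = I·(Δω/dt) + ω₀×(Iω₀) = (0.0700, 0.1700, -0.0900)

F = (-0.2000, 0.9000, -1.8000)
τ = (0.0700, 0.1700, -0.0900)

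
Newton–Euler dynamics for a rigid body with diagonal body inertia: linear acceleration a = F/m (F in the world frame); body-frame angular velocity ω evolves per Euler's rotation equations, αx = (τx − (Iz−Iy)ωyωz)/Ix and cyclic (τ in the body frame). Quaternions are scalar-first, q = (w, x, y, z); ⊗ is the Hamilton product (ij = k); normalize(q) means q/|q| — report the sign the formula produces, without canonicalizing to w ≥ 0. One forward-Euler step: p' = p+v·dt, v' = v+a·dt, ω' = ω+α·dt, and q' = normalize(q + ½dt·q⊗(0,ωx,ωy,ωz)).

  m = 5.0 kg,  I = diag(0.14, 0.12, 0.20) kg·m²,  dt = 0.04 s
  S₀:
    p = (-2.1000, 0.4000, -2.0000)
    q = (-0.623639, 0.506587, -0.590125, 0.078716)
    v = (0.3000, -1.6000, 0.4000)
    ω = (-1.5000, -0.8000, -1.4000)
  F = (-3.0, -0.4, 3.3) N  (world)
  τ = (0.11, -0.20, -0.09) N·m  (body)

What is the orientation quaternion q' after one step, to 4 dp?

q' = (-0.6151, 0.5426, -0.5678, 0.0703)

Hamilton product q⊗(0,ω) = (0.3979829, 1.8246063, 1.0900590, -0.4173625)
q' = normalize(q + ½dt·q⊗(0,ω)) = (-0.6151, 0.5426, -0.5678, 0.0703)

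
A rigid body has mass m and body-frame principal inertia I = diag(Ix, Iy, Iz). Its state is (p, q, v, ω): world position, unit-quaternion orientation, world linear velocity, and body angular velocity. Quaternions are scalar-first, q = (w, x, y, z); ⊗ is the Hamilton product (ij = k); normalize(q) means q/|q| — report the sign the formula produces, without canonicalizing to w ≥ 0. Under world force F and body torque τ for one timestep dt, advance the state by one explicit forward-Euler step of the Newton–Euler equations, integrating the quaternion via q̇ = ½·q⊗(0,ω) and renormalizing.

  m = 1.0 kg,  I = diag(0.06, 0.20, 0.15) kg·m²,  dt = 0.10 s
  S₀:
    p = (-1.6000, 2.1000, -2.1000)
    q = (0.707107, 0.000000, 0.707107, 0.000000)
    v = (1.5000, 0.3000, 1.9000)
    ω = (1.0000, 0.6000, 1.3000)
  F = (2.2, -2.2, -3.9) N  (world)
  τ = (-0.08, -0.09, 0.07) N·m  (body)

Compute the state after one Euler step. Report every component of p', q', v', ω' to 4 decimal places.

p + v·dt = (-1.4500, 2.1300, -1.9100)
new velocity v' = (1.7200, 0.0800, 1.5100)
gyro term ω×Iω = (-0.0390, -0.1170, 0.0840)
angular accel α = (-0.6833, 0.1350, -0.0933)
ω' = ω + α·dt = (0.9317, 0.6135, 1.2907)
q⊗(0,ω) = (-0.4242642, 1.6263461, 0.4242642, 0.2121321)
updated quaternion q' = (0.6833, 0.0810, 0.7256, 0.0106)

p' = (-1.4500, 2.1300, -1.9100)
q' = (0.6833, 0.0810, 0.7256, 0.0106)
v' = (1.7200, 0.0800, 1.5100)
ω' = (0.9317, 0.6135, 1.2907)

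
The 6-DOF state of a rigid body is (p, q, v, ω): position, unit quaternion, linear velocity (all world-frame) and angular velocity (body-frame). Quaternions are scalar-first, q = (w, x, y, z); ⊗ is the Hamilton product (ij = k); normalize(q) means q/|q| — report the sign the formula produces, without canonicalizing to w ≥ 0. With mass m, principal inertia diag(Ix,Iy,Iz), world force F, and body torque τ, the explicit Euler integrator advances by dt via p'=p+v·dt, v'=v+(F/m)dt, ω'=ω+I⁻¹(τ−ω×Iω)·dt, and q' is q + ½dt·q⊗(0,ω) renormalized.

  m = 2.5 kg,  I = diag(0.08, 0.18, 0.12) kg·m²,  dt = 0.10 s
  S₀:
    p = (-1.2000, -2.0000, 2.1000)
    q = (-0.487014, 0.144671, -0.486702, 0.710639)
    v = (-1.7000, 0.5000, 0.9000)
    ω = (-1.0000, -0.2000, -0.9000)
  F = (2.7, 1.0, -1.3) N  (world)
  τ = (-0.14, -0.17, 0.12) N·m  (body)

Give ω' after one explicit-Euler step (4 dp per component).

ω' = (-1.1615, -0.2744, -0.8167)

gyro term ω×Iω = (-0.0108, -0.0360, 0.0200)
angular accel α = (-1.6150, -0.7444, 0.8333)
ω' = ω + α·dt = (-1.1615, -0.2744, -0.8167)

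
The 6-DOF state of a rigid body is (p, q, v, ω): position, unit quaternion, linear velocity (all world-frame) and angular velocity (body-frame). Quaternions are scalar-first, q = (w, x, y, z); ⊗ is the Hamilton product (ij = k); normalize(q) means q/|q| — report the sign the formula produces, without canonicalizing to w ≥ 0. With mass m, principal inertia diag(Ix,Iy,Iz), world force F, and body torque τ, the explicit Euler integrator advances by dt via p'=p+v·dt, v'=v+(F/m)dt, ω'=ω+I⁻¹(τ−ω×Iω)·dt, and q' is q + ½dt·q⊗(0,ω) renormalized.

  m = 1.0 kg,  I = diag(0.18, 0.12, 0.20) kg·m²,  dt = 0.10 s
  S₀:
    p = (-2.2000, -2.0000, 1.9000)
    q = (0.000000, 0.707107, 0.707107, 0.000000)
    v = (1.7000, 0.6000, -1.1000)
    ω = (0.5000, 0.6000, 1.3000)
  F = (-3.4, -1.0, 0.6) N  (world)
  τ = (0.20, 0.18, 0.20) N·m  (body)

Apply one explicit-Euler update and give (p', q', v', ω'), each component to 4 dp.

precession coupling ω×(Iω) = (0.0624, -0.0130, -0.0180)
(τ − ω×Iω)/I = (0.7644, 1.6083, 1.0900)
ω' = ω + α·dt = (0.5764, 0.7608, 1.4090)
2q̇ = q⊗(0,ω) = (-0.7778177, 0.9192391, -0.9192391, 0.0707107)
q' = normalize(q + ½dt·q⊗(0,ω)) = (-0.0388, 0.7509, 0.6593, 0.0035)
a = (-3.4000, -1.0000, 0.6000)
new position p' = (-2.0300, -1.9400, 1.7900)
v + (F/m)dt = (1.3600, 0.5000, -1.0400)

p' = (-2.0300, -1.9400, 1.7900)
q' = (-0.0388, 0.7509, 0.6593, 0.0035)
v' = (1.3600, 0.5000, -1.0400)
ω' = (0.5764, 0.7608, 1.4090)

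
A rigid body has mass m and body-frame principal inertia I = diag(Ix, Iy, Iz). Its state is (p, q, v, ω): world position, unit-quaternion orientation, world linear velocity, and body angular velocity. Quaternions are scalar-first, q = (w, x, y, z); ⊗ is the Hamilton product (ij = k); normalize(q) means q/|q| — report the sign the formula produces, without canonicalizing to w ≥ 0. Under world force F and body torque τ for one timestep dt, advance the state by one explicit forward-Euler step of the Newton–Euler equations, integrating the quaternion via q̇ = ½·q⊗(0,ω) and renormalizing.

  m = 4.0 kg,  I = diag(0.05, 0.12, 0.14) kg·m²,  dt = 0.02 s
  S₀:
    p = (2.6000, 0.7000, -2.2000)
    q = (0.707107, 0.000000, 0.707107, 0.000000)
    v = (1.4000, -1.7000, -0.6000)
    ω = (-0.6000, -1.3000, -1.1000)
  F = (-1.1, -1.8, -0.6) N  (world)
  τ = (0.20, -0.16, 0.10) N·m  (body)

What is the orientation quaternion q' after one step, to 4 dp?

2q̇ = q⊗(0,ω) = (0.9192391, -1.2020819, -0.9192391, -0.3535535)
q + ½dt·q⊗(0,ω), renormalized = (0.7162, -0.0120, 0.6978, -0.0035)

q' = (0.7162, -0.0120, 0.6978, -0.0035)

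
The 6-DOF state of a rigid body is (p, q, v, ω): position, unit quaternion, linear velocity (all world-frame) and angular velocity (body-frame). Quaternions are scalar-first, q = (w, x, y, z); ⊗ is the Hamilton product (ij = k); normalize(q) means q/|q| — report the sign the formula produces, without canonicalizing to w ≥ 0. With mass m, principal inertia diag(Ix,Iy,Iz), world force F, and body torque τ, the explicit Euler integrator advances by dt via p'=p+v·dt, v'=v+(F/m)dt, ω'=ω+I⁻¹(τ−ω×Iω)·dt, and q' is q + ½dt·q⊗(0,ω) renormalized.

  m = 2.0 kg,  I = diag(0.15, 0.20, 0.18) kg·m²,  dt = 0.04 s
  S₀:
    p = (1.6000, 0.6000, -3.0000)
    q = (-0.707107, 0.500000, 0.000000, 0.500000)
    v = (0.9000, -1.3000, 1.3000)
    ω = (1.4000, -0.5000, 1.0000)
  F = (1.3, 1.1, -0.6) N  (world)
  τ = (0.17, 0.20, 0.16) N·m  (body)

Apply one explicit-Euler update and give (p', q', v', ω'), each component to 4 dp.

p' = (1.6360, 0.5480, -2.9480)
q' = (-0.7306, 0.4849, 0.0111, 0.4805)
v' = (0.9260, -1.2780, 1.2880)
ω' = (1.4427, -0.4516, 1.0433)

ω×(Iω) gyroscopic = (0.0100, -0.0420, -0.0350)
(τ − ω×Iω)/I = (1.0667, 1.2100, 1.0833)
new body rate ω' = (1.4427, -0.4516, 1.0433)
q⊗(0,ω) = (-1.2000000, -0.7399498, 0.5535535, -0.9571070)
updated quaternion q' = (-0.7306, 0.4849, 0.0111, 0.4805)
linear accel F/m = (0.6500, 0.5500, -0.3000)
p + v·dt = (1.6360, 0.5480, -2.9480)
new velocity v' = (0.9260, -1.2780, 1.2880)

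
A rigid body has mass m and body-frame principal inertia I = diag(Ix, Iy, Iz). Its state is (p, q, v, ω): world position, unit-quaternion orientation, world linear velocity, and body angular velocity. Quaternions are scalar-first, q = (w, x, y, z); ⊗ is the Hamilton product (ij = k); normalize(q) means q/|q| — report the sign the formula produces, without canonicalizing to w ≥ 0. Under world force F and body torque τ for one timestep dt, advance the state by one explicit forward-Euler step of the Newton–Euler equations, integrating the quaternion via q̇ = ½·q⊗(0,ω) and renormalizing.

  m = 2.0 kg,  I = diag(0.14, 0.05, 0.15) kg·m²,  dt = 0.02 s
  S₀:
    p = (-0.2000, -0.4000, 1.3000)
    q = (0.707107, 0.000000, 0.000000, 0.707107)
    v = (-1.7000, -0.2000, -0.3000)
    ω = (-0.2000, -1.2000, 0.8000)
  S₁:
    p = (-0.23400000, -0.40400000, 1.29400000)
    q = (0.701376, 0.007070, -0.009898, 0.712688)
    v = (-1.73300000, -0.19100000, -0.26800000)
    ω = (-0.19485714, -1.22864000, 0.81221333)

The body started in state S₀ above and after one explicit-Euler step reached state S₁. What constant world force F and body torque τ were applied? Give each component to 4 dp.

F = (-3.3000, 0.9000, 3.2000)
τ = (-0.0600, -0.0700, 0.0700)

velocity change Δv = (-0.03300000, 0.00900000, 0.03200000)
applied force F = (-3.3000, 0.9000, 3.2000)
Δω = ω₁−ω₀ = (0.00514286, -0.02864000, 0.01221333)
I·α + gyro = (-0.0600, -0.0700, 0.0700)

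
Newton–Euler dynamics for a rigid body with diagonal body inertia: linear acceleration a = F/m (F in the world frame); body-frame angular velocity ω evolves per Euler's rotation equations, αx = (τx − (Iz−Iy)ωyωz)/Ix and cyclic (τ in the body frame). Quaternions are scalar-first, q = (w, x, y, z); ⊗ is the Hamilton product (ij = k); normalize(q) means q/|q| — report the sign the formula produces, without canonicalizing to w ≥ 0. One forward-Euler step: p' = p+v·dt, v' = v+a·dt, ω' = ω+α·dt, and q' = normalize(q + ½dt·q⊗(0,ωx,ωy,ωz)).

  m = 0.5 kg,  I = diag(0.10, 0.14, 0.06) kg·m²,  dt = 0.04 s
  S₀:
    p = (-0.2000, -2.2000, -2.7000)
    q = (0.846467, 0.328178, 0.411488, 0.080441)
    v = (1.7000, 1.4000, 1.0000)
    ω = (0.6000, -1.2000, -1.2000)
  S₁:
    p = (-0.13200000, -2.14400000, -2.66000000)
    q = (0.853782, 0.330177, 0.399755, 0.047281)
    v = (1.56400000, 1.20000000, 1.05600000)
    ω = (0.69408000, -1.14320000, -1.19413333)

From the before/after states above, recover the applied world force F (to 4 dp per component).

velocity change Δv = (-0.13600000, -0.20000000, 0.05600000)
applied force F = (-1.7000, -2.5000, 0.7000)

F = (-1.7000, -2.5000, 0.7000)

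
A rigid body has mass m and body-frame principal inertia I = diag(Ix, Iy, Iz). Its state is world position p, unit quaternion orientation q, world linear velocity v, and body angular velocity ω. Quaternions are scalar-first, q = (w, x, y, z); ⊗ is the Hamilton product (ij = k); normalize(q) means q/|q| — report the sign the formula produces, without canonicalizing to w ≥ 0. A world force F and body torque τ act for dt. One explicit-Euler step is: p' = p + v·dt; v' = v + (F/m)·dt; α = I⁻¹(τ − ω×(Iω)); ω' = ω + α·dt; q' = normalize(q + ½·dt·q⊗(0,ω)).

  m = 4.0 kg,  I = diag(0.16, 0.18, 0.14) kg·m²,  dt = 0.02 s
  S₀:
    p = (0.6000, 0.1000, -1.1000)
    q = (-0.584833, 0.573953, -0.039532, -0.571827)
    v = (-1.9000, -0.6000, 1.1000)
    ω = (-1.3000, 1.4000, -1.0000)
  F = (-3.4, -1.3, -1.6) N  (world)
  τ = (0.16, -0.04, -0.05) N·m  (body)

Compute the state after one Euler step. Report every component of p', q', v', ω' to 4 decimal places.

p' = (0.5620, 0.0880, -1.0780)
q' = (-0.5824, 0.5898, -0.0345, -0.5583)
v' = (-1.9170, -0.6065, 1.0920)
ω' = (-1.2870, 1.3927, -1.0019)

ω×(Iω) gyroscopic = (0.0560, 0.0260, -0.0364)
angular accel α = (0.6500, -0.3667, -0.0971)
new body rate ω' = (-1.2870, 1.3927, -1.0019)
2q̇ = q⊗(0,ω) = (0.2296567, 1.6003727, 0.4985619, 1.3369756)
q + ½dt·q⊗(0,ω), renormalized = (-0.5824, 0.5898, -0.0345, -0.5583)
p' = p + v·dt = (0.5620, 0.0880, -1.0780)
v' = v + a·dt = (-1.9170, -0.6065, 1.0920)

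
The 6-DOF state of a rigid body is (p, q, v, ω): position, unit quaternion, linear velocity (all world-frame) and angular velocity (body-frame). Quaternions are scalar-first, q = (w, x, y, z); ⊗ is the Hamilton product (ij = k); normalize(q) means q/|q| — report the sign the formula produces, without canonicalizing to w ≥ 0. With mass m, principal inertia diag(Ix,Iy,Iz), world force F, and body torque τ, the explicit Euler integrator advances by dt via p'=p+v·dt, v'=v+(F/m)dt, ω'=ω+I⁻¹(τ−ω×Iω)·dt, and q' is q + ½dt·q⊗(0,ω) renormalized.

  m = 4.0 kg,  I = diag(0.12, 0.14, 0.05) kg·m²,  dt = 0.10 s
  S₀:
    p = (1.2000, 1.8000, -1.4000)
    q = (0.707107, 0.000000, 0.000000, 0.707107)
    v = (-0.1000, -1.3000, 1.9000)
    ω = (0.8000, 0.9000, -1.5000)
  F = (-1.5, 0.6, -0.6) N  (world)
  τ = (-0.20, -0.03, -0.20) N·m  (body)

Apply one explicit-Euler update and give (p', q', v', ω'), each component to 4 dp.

p' = p + v·dt = (1.1900, 1.6700, -1.2100)
new velocity v' = (-0.1375, -1.2850, 1.8850)
ω×(Iω) gyroscopic = (0.1215, -0.0840, 0.0144)
angular accel α = (-2.6792, 0.3857, -4.2880)
ω' = ω + α·dt = (0.5321, 0.9386, -1.9288)
Hamilton product q⊗(0,ω) = (1.0606605, -0.0707107, 1.2020819, -1.0606605)
updated quaternion q' = (0.7566, -0.0035, 0.0598, 0.6511)

p' = (1.1900, 1.6700, -1.2100)
q' = (0.7566, -0.0035, 0.0598, 0.6511)
v' = (-0.1375, -1.2850, 1.8850)
ω' = (0.5321, 0.9386, -1.9288)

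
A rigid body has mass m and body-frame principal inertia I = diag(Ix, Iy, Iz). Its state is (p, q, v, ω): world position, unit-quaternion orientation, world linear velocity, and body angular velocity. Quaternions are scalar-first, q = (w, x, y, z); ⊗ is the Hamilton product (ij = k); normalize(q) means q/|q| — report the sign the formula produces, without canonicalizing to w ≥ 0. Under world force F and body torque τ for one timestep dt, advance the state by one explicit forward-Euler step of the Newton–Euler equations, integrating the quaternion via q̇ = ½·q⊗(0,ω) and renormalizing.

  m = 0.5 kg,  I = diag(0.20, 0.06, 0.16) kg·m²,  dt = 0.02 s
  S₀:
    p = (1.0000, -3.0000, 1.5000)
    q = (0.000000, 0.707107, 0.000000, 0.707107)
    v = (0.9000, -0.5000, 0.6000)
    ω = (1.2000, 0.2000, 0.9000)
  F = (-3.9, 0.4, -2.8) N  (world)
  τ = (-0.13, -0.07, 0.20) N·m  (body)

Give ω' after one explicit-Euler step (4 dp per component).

angular accel α = (-0.7400, -1.8867, 1.4600)
new body rate ω' = (1.1852, 0.1623, 0.9292)

ω' = (1.1852, 0.1623, 0.9292)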